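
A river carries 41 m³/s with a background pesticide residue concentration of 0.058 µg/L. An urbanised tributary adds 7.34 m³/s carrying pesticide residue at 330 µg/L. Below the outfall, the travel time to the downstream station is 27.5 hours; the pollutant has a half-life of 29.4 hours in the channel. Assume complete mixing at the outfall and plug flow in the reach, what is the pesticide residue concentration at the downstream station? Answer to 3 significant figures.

Mass balance: C = (41.00·0.05800 + 7.340·330.0) / 48.34 = 2425/48.34 = 50.16 µg/L.
Half-life 29.4 h → k = ln 2 / 29.4 = 0.02358 h⁻¹ = 0.5658 d⁻¹.
After decay, C = 50.16 × e^(−kt) = 50.16 × 0.5229 = 26.23 µg/L.

26.2 µg/L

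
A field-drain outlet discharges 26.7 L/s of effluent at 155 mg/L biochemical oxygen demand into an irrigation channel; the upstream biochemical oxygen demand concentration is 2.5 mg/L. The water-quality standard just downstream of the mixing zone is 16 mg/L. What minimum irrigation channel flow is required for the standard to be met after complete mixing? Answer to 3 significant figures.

Set C_mix = 16: (Q·2.500 + 26.70·155.0) / (Q + 26.70) = 16
→ Q = 26.70·(155.0 − 16)/(16 − 2.500) = 274.9 L/s.

275 L/s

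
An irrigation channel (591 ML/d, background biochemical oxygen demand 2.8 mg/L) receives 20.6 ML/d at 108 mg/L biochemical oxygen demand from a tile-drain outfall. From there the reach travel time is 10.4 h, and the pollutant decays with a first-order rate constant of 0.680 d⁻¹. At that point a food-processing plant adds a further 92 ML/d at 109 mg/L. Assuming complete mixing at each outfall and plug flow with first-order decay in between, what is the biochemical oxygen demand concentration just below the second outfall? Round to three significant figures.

Mass balance: C = (591.0·2.800 + 20.60·108.0) / 611.6 = 3880/611.6 = 6.343 mg/L; combined flow 611.6 ML/d.
After decay, C = 6.343 × e^(−kt) = 6.343 × 0.7448 = 4.724 mg/L.
At the second outfall, C = (611.6·4.724 + 92.00·109.0) / (611.6 + 92.00) = 18.36 mg/L.

18.4 mg/L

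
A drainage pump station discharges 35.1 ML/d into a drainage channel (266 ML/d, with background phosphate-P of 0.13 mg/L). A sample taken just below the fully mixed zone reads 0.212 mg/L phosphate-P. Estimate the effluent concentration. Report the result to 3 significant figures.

Mass balance: 266.0·0.1300 + 35.10·Cₑ = 301.1·0.2120
→ Cₑ = (301.1·0.2120 − 266.0·0.1300) / 35.10 = 0.8334 mg/L.

0.833 mg/L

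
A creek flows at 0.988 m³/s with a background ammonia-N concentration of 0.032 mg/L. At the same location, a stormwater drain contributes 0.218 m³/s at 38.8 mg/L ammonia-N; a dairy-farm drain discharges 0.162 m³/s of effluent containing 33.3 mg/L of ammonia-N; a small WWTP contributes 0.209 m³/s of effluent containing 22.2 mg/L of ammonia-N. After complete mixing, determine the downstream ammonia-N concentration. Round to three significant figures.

Mixed concentration C = ΣQC/ΣQ = (0.9880·0.03200 + 0.2180·38.80 + 0.1620·33.30 + 0.2090·22.20) / 1.577 = 18.52/1.577 = 11.75 mg/L.

11.7 mg/L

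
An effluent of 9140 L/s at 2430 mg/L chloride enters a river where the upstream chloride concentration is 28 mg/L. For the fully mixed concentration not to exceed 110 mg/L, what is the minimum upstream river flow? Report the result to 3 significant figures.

Set C_mix = 110: (Q·28.00 + 9140·2430) / (Q + 9140) = 110
→ Q = 9140·(2430 − 110)/(110 − 28.00) = 258600 L/s.

259000 L/s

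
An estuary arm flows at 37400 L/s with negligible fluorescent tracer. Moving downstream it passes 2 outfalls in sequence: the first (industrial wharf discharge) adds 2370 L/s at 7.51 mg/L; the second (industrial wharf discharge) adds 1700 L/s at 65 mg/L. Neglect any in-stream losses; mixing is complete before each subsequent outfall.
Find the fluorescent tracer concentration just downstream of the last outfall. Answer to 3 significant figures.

3.09 mg/L

After outfall 1: Q = 37400 + 2370 = 39770 L/s; C = (37400·0 + 2370·7.510)/39770 = 0.4475 mg/L.
After outfall 2: Q = 39770 + 1700 = 41470 L/s; C = (39770·0.4475 + 1700·65.00)/41470 = 3.094 mg/L.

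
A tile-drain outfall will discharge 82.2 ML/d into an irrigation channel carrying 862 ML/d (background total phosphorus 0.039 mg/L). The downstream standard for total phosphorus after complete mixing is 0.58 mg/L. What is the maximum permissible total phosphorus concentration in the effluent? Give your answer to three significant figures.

At the limit, (Qr·Cr + Qe·Cₑ)/(Qr + Qe) = 0.58:
Cₑ = (944.2·0.58 − 862.0·0.03900) / 82.20 = 6.253 mg/L.

6.25 mg/L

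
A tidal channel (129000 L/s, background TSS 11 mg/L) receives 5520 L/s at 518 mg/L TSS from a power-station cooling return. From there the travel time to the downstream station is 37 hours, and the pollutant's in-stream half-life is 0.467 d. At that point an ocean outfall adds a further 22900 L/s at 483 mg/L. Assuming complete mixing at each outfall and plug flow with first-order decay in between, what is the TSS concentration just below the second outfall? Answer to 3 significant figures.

Flow-weighted average: C = (129000·11.00 + 5520·518.0) / 134500 = 4278000/134500 = 31.80 mg/L; combined flow 134500 L/s.
Half-life 0.467 d → k = ln 2 / 0.467 = 1.484 d⁻¹.
Decay over the reach: 31.80·exp(−kt) = 31.80·0.1014 = 3.226 mg/L.
Second outfall: C = (134500·3.226 + 22900·483.0)/157400 = 73.02 mg/L.

73.0 mg/L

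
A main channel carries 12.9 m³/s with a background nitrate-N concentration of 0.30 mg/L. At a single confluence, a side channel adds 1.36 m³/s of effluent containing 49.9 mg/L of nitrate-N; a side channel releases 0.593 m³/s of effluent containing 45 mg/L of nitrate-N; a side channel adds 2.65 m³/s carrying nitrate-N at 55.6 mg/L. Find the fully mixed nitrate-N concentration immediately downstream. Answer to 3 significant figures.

14.0 mg/L

Flow-weighted average: C = (12.90·0.3000 + 1.360·49.90 + 0.5930·45.00 + 2.650·55.60) / 17.50 = 245.8/17.50 = 14.04 mg/L.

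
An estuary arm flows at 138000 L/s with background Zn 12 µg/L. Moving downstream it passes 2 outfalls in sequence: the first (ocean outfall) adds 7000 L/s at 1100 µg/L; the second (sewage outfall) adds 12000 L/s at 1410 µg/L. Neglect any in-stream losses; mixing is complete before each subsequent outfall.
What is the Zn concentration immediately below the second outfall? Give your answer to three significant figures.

167 µg/L

After outfall 1: Q = 138000 + 7000 = 145000 L/s; C = (138000·12.00 + 7000·1100)/145000 = 64.52 µg/L.
After outfall 2: Q = 145000 + 12000 = 157000 L/s; C = (145000·64.52 + 12000·1410)/157000 = 167.4 µg/L.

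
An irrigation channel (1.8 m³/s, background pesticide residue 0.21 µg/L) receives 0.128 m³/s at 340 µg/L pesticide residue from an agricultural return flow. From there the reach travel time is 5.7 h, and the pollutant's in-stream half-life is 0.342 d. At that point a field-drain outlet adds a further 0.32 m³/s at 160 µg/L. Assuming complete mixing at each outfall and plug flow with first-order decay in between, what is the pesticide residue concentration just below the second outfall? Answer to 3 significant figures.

Mixed concentration C = ΣQC/ΣQ = (1.800·0.2100 + 0.1280·340.0) / 1.928 = 43.90/1.928 = 22.77 µg/L; combined flow 1.928 m³/s.
Half-life 0.342 d → k = ln 2 / 0.342 = 2.027 d⁻¹.
After decay, C = 22.77 × e^(−kt) = 22.77 × 0.6179 = 14.07 µg/L.
Second outfall: C = (1.928·14.07 + 0.3200·160.0)/2.248 = 34.84 µg/L.

34.8 µg/L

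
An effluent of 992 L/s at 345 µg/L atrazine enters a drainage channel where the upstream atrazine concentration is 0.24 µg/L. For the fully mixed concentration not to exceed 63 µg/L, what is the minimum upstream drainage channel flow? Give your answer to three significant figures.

Set C_mix = 63: (Q·0.2400 + 992.0·345.0) / (Q + 992.0) = 63
→ Q = 992.0·(345.0 − 63)/(63 − 0.2400) = 4457 L/s.

4460 L/s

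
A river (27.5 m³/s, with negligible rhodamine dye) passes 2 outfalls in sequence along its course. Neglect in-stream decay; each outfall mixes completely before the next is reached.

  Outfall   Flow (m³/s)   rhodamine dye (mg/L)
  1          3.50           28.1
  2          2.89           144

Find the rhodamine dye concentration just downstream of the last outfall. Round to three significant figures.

After outfall 1: Q = 27.50 + 3.500 = 31.00 m³/s; C = (27.50·0 + 3.500·28.10)/31.00 = 3.173 mg/L.
After outfall 2: Q = 31.00 + 2.890 = 33.89 m³/s; C = (31.00·3.173 + 2.890·144.0)/33.89 = 15.18 mg/L.

15.2 mg/L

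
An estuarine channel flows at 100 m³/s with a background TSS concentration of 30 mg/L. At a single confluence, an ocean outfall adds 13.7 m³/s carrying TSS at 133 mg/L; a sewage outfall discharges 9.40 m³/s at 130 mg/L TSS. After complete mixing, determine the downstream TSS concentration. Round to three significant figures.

Flow-weighted average: C = (100.0·30.00 + 13.70·133.0 + 9.400·130.0) / 123.1 = 6044/123.1 = 49.10 mg/L.

49.1 mg/L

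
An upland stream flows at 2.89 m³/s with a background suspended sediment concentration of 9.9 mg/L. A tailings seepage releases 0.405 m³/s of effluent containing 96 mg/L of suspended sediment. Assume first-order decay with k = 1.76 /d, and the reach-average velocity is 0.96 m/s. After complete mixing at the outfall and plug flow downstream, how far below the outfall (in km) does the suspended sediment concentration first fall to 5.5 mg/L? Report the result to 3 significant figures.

Mass balance: C = (2.890·9.900 + 0.4050·96.00) / 3.295 = 67.49/3.295 = 20.48 mg/L.
Set 20.48·exp(−k·t) = 5.5 → t = ln(20.48/5.5)/k = 64550 s = 17.93 h.
Distance = v·t = 0.96·64550 = 61960 m = 61.96 km.

62.0 km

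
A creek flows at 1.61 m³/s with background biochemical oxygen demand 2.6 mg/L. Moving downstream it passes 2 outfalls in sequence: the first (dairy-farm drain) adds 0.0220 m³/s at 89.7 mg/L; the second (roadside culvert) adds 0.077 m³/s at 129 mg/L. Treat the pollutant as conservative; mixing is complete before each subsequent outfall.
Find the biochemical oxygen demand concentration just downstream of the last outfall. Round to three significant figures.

Below outfall 1: Q → 1.632 m³/s, C = (1.610·2.600 + 0.02200·89.70)/1.632 = 3.774 mg/L.
Below outfall 2: Q → 1.709 m³/s, C = (1.632·3.774 + 0.07700·129.0)/1.709 = 9.416 mg/L.

9.42 mg/L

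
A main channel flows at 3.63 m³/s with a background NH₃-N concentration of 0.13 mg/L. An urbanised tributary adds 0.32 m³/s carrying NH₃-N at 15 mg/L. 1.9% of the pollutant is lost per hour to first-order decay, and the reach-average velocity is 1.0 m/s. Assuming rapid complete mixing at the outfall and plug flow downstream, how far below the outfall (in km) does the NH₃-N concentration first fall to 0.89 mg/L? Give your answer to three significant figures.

Flow-weighted average: C = (3.630·0.1300 + 0.3200·15.00) / 3.950 = 5.272/3.950 = 1.335 mg/L.
1.9%/h lost → k = −ln(1 − 0.019) = 0.01918 h⁻¹.
Set 1.335·exp(−k·t) = 0.89 → t = ln(1.335/0.89)/k = 76040 s = 21.12 h.
Distance = v·t = 1.0·76040 = 76040 m = 76.04 km.

76.0 km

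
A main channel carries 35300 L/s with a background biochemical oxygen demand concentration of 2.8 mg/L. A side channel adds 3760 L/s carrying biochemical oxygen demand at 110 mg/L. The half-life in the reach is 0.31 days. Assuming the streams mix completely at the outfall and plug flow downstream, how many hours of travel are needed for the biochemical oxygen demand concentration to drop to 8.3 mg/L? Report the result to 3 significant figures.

Mixed concentration C = ΣQC/ΣQ = (35300·2.800 + 3760·110.0) / 39060 = 512400/39060 = 13.12 mg/L.
Half-life 0.31 d → k = ln 2 / 0.31 = 2.236 d⁻¹.
13.12·exp(−k·t) = 8.3 → t = ln(13.12/8.3)/k = 17690 s = 4.914 h.

4.91 h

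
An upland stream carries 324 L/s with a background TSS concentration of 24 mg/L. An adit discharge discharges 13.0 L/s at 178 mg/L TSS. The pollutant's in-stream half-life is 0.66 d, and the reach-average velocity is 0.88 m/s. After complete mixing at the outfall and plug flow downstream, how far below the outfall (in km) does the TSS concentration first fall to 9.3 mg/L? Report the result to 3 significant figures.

Mixed concentration C = ΣQC/ΣQ = (324.0·24.00 + 13.00·178.0) / 337.0 = 10090/337.0 = 29.94 mg/L.
Half-life 0.66 d → k = ln 2 / 0.66 = 1.050 d⁻¹.
Set 29.94·exp(−k·t) = 9.3 → t = ln(29.94/9.3)/k = 96190 s = 26.72 h.
Distance = v·t = 0.88·96190 = 84650 m = 84.65 km.

84.6 km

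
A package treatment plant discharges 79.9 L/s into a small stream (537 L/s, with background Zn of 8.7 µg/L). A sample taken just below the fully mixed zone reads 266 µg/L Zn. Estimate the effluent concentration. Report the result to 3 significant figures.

Mass balance: 537.0·8.700 + 79.90·Cₑ = 616.9·266.0
→ Cₑ = (616.9·266.0 − 537.0·8.700) / 79.90 = 1995 µg/L.

2000 µg/L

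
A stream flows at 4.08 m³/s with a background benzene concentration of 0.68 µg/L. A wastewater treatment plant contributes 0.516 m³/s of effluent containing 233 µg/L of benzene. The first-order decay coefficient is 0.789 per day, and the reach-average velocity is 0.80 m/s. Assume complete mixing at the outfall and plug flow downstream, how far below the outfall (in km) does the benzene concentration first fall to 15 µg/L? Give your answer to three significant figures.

Mixed concentration C = ΣQC/ΣQ = (4.080·0.6800 + 0.5160·233.0) / 4.596 = 123.0/4.596 = 26.76 µg/L.
Set 26.76·exp(−k·t) = 15 → t = ln(26.76/15)/k = 63400 s = 17.61 h.
Distance = v·t = 0.80·63400 = 50720 m = 50.72 km.

50.7 km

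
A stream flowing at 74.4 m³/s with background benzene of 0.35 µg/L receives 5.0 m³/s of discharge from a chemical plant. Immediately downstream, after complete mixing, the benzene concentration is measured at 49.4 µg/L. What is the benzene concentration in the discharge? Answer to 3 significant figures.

Mass balance: 74.40·0.3500 + 5.000·Cₑ = 79.40·49.40
→ Cₑ = (79.40·49.40 − 74.40·0.3500) / 5.000 = 779.3 µg/L.

779 µg/L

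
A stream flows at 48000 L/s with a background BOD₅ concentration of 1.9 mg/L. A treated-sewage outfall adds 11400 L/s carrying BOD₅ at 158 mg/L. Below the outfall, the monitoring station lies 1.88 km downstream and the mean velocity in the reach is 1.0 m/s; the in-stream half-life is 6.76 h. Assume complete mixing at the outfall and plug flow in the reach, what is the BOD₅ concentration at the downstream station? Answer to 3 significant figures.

30.2 mg/L

Mixed concentration C = ΣQC/ΣQ = (48000·1.900 + 11400·158.0) / 59400 = 1892000/59400 = 31.86 mg/L.
Travel time t = 1.88·1000 / 1.0 = 1880 s = 0.5222 h.
Half-life 6.76 h → k = ln 2 / 6.76 = 0.1025 h⁻¹ = 2.461 d⁻¹.
Applying C = C₀e^(−kt): 31.86 × 0.9479 = 30.20 mg/L.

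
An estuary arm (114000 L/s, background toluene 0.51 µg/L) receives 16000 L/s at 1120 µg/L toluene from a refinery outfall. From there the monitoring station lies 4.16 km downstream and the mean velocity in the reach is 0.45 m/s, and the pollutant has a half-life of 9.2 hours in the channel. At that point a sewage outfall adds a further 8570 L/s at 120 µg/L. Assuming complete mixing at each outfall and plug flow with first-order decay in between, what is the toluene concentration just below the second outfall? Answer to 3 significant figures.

After mixing, C = (114000·0.5100 + 16000·1120) / 130000 = 17980000/130000 = 138.3 µg/L; combined flow 130000 L/s.
Travel time t = 4.16·1000 / 0.45 = 9244 s = 2.568 h.
Half-life 9.2 h → k = ln 2 / 9.2 = 0.07534 h⁻¹ = 1.808 d⁻¹.
Decay over the reach: 138.3·exp(−kt) = 138.3·0.8241 = 114.0 µg/L.
At the second outfall, C = (130000·114.0 + 8570·120.0) / (130000 + 8570) = 114.3 µg/L.

114 µg/L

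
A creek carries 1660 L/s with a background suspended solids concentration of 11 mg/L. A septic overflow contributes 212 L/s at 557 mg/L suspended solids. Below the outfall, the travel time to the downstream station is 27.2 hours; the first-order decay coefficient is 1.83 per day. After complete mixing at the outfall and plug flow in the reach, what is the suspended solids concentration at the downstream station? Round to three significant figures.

Mixed concentration C = ΣQC/ΣQ = (1660·11.00 + 212.0·557.0) / 1872 = 136300/1872 = 72.83 mg/L.
First-order decay: C = 72.83·exp(−k·t) = 72.83·0.1257 = 9.154 mg/L.

9.15 mg/L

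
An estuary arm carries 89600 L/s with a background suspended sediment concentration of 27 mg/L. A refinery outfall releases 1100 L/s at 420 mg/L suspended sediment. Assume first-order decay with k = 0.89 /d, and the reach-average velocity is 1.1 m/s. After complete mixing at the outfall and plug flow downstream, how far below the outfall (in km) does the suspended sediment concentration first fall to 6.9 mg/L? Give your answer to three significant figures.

163 km

After mixing, C = (89600·27.00 + 1100·420.0) / 90700 = 2881000/90700 = 31.77 mg/L.
Set 31.77·exp(−k·t) = 6.9 → t = ln(31.77/6.9)/k = 148200 s = 41.17 h.
Distance = v·t = 1.1·148200 = 163100 m = 163.1 km.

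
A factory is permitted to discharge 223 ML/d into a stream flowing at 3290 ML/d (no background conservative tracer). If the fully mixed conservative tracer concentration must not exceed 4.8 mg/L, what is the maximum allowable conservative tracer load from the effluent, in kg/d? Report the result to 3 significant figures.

Mass balance at the limit: 3290·0 + 223.0·Cₑ = 3513·4.8 → Cₑ = 75.62 mg/L.
223.0 ML/d = 2.581 m³/s. Load = 2.581 m³/s × 75.62 g/m³ × 86 400 s/d = 16860 kg/d.

16900 kg/d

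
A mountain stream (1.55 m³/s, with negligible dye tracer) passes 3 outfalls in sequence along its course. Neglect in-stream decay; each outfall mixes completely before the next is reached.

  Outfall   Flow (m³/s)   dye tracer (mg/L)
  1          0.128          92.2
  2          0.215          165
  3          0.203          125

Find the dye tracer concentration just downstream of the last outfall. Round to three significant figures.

Below outfall 1: Q → 1.678 m³/s, C = (1.550·0 + 0.1280·92.20)/1.678 = 7.033 mg/L.
Below outfall 2: Q → 1.893 m³/s, C = (1.678·7.033 + 0.2150·165.0)/1.893 = 24.97 mg/L.
Below outfall 3: Q → 2.096 m³/s, C = (1.893·24.97 + 0.2030·125.0)/2.096 = 34.66 mg/L.

34.7 mg/L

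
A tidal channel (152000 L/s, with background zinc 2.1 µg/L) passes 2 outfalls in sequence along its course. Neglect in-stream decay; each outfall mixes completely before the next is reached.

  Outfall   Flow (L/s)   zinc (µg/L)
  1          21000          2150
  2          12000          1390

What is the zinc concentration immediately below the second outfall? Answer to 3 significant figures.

336 µg/L

Outfall 1: combined Q = 173000 L/s; C = (152000·2.100 + 21000·2150)/173000 = 262.8 µg/L.
Outfall 2: combined Q = 185000 L/s; C = (173000·262.8 + 12000·1390)/185000 = 335.9 µg/L.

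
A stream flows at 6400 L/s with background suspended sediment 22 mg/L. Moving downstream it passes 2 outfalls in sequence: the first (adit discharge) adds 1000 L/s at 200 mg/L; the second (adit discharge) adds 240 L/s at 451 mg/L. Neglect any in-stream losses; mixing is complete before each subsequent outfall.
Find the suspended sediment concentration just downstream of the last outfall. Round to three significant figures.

Outfall 1: combined Q = 7400 L/s; C = (6400·22.00 + 1000·200.0)/7400 = 46.05 mg/L.
Outfall 2: combined Q = 7640 L/s; C = (7400·46.05 + 240.0·451.0)/7640 = 58.77 mg/L.

58.8 mg/L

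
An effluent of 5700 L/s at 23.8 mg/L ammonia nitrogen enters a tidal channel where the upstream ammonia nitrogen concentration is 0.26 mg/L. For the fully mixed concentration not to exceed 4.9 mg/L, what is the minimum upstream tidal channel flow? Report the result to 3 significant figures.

Set C_mix = 4.9: (Q·0.2600 + 5700·23.80) / (Q + 5700) = 4.9
→ Q = 5700·(23.80 − 4.9)/(4.9 − 0.2600) = 23220 L/s.

23200 L/s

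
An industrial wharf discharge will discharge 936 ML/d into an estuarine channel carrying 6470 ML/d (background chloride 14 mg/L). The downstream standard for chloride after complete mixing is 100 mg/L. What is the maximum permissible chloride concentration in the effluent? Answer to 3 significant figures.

At the limit, (Qr·Cr + Qe·Cₑ)/(Qr + Qe) = 100:
Cₑ = (7406·100 − 6470·14.00) / 936.0 = 694.5 mg/L.

694 mg/L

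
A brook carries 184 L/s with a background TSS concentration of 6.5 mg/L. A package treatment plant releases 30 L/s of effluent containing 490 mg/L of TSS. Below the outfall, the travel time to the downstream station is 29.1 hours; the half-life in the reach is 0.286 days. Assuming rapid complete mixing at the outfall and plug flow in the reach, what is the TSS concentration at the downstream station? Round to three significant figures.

Conservation of mass: C = (184.0·6.500 + 30.00·490.0) / 214.0 = 15900/214.0 = 74.28 mg/L.
Half-life 0.286 d → k = ln 2 / 0.286 = 2.424 d⁻¹.
After decay, C = 74.28 × e^(−kt) = 74.28 × 0.05294 = 3.932 mg/L.

3.93 mg/L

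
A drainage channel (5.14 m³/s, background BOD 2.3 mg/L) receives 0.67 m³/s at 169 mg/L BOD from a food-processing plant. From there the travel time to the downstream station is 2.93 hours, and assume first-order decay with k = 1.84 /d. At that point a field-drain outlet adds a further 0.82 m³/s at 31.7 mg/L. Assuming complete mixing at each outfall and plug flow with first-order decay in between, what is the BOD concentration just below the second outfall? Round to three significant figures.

19.0 mg/L

Mass balance: C = (5.140·2.300 + 0.6700·169.0) / 5.810 = 125.1/5.810 = 21.52 mg/L; combined flow 5.810 m³/s.
Decay over the reach: 21.52·exp(−kt) = 21.52·0.7988 = 17.19 mg/L.
Second outfall: C = (5.810·17.19 + 0.8200·31.70)/6.630 = 18.99 mg/L.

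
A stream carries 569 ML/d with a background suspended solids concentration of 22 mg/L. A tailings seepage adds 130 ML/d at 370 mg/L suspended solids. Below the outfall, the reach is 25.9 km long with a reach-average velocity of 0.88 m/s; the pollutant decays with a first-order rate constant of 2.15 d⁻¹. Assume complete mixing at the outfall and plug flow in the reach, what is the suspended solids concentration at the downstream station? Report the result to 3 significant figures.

41.7 mg/L

Conservation of mass: C = (569.0·22.00 + 130.0·370.0) / 699.0 = 60620/699.0 = 86.72 mg/L.
Travel time t = 25.9·1000 / 0.88 = 29430 s = 8.176 h.
After decay, C = 86.72 × e^(−kt) = 86.72 × 0.4808 = 41.69 mg/L.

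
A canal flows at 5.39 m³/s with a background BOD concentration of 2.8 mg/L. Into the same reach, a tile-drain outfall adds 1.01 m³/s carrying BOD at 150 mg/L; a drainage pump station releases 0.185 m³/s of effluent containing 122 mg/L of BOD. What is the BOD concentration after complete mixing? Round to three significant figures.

Conservation of mass: C = (5.390·2.800 + 1.010·150.0 + 0.1850·122.0) / 6.585 = 189.2/6.585 = 28.73 mg/L.

28.7 mg/L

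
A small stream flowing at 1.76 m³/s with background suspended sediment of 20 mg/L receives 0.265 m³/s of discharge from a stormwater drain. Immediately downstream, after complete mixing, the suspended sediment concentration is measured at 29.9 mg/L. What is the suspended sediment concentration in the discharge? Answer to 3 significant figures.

Mass balance: 1.760·20.00 + 0.2650·Cₑ = 2.025·29.90
→ Cₑ = (2.025·29.90 − 1.760·20.00) / 0.2650 = 95.65 mg/L.

95.7 mg/L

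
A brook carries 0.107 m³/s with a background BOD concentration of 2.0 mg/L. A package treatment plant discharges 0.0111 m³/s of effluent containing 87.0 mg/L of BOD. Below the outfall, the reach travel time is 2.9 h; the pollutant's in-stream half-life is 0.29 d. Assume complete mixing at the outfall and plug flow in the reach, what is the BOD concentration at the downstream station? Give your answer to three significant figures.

7.48 mg/L

After mixing, C = (0.1070·2.000 + 0.01110·87.00) / 0.1181 = 1.180/0.1181 = 9.989 mg/L.
Half-life 0.29 d → k = ln 2 / 0.29 = 2.390 d⁻¹.
Decay over the reach: 9.989·exp(−kt) = 9.989·0.7492 = 7.483 mg/L.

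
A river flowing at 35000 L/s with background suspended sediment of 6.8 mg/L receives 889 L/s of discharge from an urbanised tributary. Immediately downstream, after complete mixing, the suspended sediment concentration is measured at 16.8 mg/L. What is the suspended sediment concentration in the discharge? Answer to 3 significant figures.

411 mg/L

Mass balance: 35000·6.800 + 889.0·Cₑ = 35890·16.80
→ Cₑ = (35890·16.80 − 35000·6.800) / 889.0 = 410.5 mg/L.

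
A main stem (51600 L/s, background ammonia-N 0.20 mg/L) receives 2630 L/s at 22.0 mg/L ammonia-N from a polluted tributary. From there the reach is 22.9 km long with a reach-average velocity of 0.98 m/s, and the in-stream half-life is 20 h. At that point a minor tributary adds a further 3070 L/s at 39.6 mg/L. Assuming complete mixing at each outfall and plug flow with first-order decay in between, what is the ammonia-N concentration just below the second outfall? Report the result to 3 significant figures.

After mixing, C = (51600·0.2000 + 2630·22.00) / 54230 = 68180/54230 = 1.257 mg/L; combined flow 54230 L/s.
Travel time t = 22.9·1000 / 0.98 = 23370 s = 6.491 h.
Half-life 20 h → k = ln 2 / 20 = 0.03466 h⁻¹ = 0.8318 d⁻¹.
First-order decay: C = 1.257·exp(−k·t) = 1.257·0.7985 = 1.004 mg/L.
At the second outfall, C = (54230·1.004 + 3070·39.60) / (54230 + 3070) = 3.072 mg/L.

3.07 mg/L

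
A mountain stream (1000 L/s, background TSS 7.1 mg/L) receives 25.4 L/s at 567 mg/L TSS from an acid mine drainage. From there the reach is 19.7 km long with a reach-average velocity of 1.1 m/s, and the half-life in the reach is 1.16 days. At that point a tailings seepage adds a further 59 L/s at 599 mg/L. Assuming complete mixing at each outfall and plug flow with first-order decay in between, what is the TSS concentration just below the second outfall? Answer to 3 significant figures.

Conservation of mass: C = (1000·7.100 + 25.40·567.0) / 1025 = 21500/1025 = 20.97 mg/L; combined flow 1025 L/s.
Travel time t = 19.7·1000 / 1.1 = 17910 s = 4.975 h.
Half-life 1.16 d → k = ln 2 / 1.16 = 0.5975 d⁻¹.
After decay, C = 20.97 × e^(−kt) = 20.97 × 0.8835 = 18.53 mg/L.
Second outfall: C = (1025·18.53 + 59.00·599.0)/1084 = 50.11 mg/L.

50.1 mg/L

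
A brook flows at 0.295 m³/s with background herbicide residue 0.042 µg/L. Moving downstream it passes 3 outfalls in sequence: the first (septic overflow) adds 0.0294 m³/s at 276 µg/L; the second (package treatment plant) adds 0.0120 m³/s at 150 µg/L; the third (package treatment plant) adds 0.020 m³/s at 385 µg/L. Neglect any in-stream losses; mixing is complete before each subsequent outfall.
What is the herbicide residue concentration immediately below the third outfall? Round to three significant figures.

49.5 µg/L

Outfall 1: combined Q = 0.3244 m³/s; C = (0.2950·0.04200 + 0.02940·276.0)/0.3244 = 25.05 µg/L.
Outfall 2: combined Q = 0.3364 m³/s; C = (0.3244·25.05 + 0.01200·150.0)/0.3364 = 29.51 µg/L.
Outfall 3: combined Q = 0.3564 m³/s; C = (0.3364·29.51 + 0.02000·385.0)/0.3564 = 49.46 µg/L.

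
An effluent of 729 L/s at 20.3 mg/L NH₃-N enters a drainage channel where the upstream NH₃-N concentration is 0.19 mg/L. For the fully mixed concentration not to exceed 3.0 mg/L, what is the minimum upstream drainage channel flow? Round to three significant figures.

4490 L/s

Set C_mix = 3.0: (Q·0.1900 + 729.0·20.30) / (Q + 729.0) = 3.0
→ Q = 729.0·(20.30 − 3.0)/(3.0 − 0.1900) = 4488 L/s.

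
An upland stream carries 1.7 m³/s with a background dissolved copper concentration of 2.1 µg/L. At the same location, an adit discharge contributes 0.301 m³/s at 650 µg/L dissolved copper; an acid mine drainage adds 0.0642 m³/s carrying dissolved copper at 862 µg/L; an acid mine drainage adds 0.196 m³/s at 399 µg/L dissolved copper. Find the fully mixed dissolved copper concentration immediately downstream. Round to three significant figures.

147 µg/L

After mixing, C = (1.700·2.100 + 0.3010·650.0 + 0.06420·862.0 + 0.1960·399.0) / 2.261 = 332.8/2.261 = 147.2 µg/L.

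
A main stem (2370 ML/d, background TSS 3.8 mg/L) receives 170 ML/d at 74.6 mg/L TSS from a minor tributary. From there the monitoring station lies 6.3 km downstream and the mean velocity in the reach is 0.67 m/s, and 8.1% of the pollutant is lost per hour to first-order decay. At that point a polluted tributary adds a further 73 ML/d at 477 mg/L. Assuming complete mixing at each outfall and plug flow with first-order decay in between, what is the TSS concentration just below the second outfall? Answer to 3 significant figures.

Flow-weighted average: C = (2370·3.800 + 170.0·74.60) / 2540 = 21690/2540 = 8.539 mg/L; combined flow 2540 ML/d.
Travel time t = 6.3·1000 / 0.67 = 9403 s = 2.612 h.
8.1%/h lost → k = −ln(1 − 0.081) = 0.08447 h⁻¹.
After decay, C = 8.539 × e^(−kt) = 8.539 × 0.8020 = 6.848 mg/L.
At the second outfall, C = (2540·6.848 + 73.00·477.0) / (2540 + 73.00) = 19.98 mg/L.

20.0 mg/L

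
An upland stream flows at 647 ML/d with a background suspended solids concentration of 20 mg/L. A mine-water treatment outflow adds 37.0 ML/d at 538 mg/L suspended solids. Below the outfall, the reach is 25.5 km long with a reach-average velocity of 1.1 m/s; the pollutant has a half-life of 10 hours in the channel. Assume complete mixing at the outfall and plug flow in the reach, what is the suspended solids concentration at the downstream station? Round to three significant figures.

30.7 mg/L

Mixed concentration C = ΣQC/ΣQ = (647.0·20.00 + 37.00·538.0) / 684.0 = 32850/684.0 = 48.02 mg/L.
Travel time t = 25.5·1000 / 1.1 = 23180 s = 6.439 h.
Half-life 10 h → k = ln 2 / 10 = 0.06931 h⁻¹ = 1.664 d⁻¹.
After decay, C = 48.02 × e^(−kt) = 48.02 × 0.6400 = 30.73 mg/L.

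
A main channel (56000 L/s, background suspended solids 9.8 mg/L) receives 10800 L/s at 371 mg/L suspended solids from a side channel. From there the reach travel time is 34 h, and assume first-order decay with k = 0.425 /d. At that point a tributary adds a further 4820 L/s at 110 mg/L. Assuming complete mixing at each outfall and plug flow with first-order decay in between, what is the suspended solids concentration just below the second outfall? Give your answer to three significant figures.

42.2 mg/L

Mass balance: C = (56000·9.800 + 10800·371.0) / 66800 = 4556000/66800 = 68.20 mg/L; combined flow 66800 L/s.
Applying C = C₀e^(−kt): 68.20 × 0.5477 = 37.35 mg/L.
Second outfall: C = (66800·37.35 + 4820·110.0)/71620 = 42.24 mg/L.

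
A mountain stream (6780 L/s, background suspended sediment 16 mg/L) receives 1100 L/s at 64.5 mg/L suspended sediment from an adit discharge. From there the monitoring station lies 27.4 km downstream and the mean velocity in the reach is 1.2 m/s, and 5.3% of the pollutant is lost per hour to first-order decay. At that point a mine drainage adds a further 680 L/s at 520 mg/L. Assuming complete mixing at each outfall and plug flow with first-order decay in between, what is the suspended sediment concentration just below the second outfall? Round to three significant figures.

56.1 mg/L

Mass balance: C = (6780·16.00 + 1100·64.50) / 7880 = 179400/7880 = 22.77 mg/L; combined flow 7880 L/s.
Travel time t = 27.4·1000 / 1.2 = 22830 s = 6.343 h.
5.3%/h lost → k = −ln(1 − 0.053) = 0.05446 h⁻¹.
Applying C = C₀e^(−kt): 22.77 × 0.7079 = 16.12 mg/L.
At the second outfall, C = (7880·16.12 + 680.0·520.0) / (7880 + 680.0) = 56.15 mg/L.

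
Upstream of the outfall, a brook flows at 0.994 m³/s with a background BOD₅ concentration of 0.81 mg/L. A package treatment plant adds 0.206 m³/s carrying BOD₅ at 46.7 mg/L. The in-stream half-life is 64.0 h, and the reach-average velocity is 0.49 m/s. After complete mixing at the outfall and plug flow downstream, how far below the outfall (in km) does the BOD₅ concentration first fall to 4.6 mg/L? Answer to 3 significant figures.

After mixing, C = (0.9940·0.8100 + 0.2060·46.70) / 1.200 = 10.43/1.200 = 8.688 mg/L.
Half-life 64.0 h → k = ln 2 / 64.0 = 0.01083 h⁻¹ = 0.2599 d⁻¹.
Set 8.688·exp(−k·t) = 4.6 → t = ln(8.688/4.6)/k = 211400 s = 58.71 h.
Distance = v·t = 0.49·211400 = 103600 m = 103.6 km.

104 km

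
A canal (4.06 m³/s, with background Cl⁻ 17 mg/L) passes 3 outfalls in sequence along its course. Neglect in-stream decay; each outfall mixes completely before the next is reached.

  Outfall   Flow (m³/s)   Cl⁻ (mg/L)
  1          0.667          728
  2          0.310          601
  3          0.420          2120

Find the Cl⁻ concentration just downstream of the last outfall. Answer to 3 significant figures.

299 mg/L

Below outfall 1: Q → 4.727 m³/s, C = (4.060·17.00 + 0.6670·728.0)/4.727 = 117.3 mg/L.
Below outfall 2: Q → 5.037 m³/s, C = (4.727·117.3 + 0.3100·601.0)/5.037 = 147.1 mg/L.
Below outfall 3: Q → 5.457 m³/s, C = (5.037·147.1 + 0.4200·2120)/5.457 = 298.9 mg/L.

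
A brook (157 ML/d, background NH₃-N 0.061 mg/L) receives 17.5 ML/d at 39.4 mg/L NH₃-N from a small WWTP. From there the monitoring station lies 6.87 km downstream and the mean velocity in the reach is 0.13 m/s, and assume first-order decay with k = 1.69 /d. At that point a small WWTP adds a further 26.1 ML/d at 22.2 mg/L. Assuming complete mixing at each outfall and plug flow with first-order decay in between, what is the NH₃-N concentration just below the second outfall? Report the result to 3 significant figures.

4.13 mg/L

Mixed concentration C = ΣQC/ΣQ = (157.0·0.06100 + 17.50·39.40) / 174.5 = 699.1/174.5 = 4.006 mg/L; combined flow 174.5 ML/d.
Travel time t = 6.87·1000 / 0.13 = 52850 s = 14.68 h.
First-order decay: C = 4.006·exp(−k·t) = 4.006·0.3557 = 1.425 mg/L.
Second outfall: C = (174.5·1.425 + 26.10·22.20)/200.6 = 4.128 mg/L.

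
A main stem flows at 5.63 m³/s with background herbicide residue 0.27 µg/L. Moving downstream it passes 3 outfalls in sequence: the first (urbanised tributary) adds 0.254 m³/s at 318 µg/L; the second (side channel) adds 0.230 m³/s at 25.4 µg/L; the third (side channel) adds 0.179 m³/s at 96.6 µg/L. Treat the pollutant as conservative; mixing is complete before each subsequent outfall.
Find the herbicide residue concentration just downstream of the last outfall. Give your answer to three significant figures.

After outfall 1: Q = 5.630 + 0.2540 = 5.884 m³/s; C = (5.630·0.2700 + 0.2540·318.0)/5.884 = 13.99 µg/L.
After outfall 2: Q = 5.884 + 0.2300 = 6.114 m³/s; C = (5.884·13.99 + 0.2300·25.40)/6.114 = 14.42 µg/L.
After outfall 3: Q = 6.114 + 0.1790 = 6.293 m³/s; C = (6.114·14.42 + 0.1790·96.60)/6.293 = 16.75 µg/L.

16.8 µg/L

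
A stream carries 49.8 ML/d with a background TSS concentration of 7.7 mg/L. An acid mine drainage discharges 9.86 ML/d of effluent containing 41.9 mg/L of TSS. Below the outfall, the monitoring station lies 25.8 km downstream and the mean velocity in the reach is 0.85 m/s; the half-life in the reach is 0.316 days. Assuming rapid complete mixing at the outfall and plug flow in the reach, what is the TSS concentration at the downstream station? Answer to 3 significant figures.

6.18 mg/L

Conservation of mass: C = (49.80·7.700 + 9.860·41.90) / 59.66 = 796.6/59.66 = 13.35 mg/L.
Travel time t = 25.8·1000 / 0.85 = 30350 s = 8.431 h.
Half-life 0.316 d → k = ln 2 / 0.316 = 2.194 d⁻¹.
Decay over the reach: 13.35·exp(−kt) = 13.35·0.4627 = 6.179 mg/L.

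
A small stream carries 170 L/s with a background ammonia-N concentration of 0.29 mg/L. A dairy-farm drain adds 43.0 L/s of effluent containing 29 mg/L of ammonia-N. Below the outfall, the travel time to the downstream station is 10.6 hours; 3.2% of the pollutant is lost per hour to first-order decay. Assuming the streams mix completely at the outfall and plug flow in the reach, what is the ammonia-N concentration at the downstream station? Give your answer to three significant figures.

After mixing, C = (170.0·0.2900 + 43.00·29.00) / 213.0 = 1296/213.0 = 6.086 mg/L.
3.2%/h lost → k = −ln(1 − 0.032) = 0.03252 h⁻¹.
First-order decay: C = 6.086·exp(−k·t) = 6.086·0.7084 = 4.311 mg/L.

4.31 mg/L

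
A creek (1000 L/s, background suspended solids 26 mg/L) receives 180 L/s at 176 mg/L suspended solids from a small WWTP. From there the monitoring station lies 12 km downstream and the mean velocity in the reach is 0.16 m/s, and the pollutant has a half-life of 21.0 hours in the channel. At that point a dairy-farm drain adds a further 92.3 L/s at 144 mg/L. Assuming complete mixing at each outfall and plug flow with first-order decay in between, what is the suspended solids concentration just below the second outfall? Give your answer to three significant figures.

Mass balance: C = (1000·26.00 + 180.0·176.0) / 1180 = 57680/1180 = 48.88 mg/L; combined flow 1180 L/s.
Travel time t = 12·1000 / 0.16 = 75000 s = 20.83 h.
Half-life 21.0 h → k = ln 2 / 21.0 = 0.03301 h⁻¹ = 0.7922 d⁻¹.
Applying C = C₀e^(−kt): 48.88 × 0.5028 = 24.58 mg/L.
Second outfall: C = (1180·24.58 + 92.30·144.0)/1272 = 33.24 mg/L.

33.2 mg/L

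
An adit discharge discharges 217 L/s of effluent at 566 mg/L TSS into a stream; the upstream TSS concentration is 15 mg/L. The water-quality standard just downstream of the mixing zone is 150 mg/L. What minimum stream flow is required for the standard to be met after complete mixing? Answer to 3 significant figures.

669 L/s

Set C_mix = 150: (Q·15.00 + 217.0·566.0) / (Q + 217.0) = 150
→ Q = 217.0·(566.0 − 150)/(150 − 15.00) = 668.7 L/s.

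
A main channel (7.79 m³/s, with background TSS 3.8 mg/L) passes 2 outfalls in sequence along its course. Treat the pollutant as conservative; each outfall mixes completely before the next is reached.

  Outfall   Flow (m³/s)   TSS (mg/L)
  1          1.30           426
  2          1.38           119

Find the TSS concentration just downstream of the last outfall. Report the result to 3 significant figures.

71.4 mg/L

Outfall 1: combined Q = 9.090 m³/s; C = (7.790·3.800 + 1.300·426.0)/9.090 = 64.18 mg/L.
Outfall 2: combined Q = 10.47 m³/s; C = (9.090·64.18 + 1.380·119.0)/10.47 = 71.41 mg/L.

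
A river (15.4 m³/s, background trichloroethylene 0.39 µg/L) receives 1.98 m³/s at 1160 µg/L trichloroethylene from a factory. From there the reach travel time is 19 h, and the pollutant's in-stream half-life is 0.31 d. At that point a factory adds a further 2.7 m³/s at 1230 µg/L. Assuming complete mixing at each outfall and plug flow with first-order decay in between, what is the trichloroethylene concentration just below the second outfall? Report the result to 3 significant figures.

185 µg/L

Mixed concentration C = ΣQC/ΣQ = (15.40·0.3900 + 1.980·1160) / 17.38 = 2303/17.38 = 132.5 µg/L; combined flow 17.38 m³/s.
Half-life 0.31 d → k = ln 2 / 0.31 = 2.236 d⁻¹.
Decay over the reach: 132.5·exp(−kt) = 132.5·0.1703 = 22.57 µg/L.
Second outfall: C = (17.38·22.57 + 2.700·1230)/20.08 = 184.9 µg/L.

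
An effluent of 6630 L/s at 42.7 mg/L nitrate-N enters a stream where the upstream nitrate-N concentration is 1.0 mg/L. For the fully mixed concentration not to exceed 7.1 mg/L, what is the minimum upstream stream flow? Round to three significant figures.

Set C_mix = 7.1: (Q·1.000 + 6630·42.70) / (Q + 6630) = 7.1
→ Q = 6630·(42.70 − 7.1)/(7.1 − 1.000) = 38690 L/s.

38700 L/s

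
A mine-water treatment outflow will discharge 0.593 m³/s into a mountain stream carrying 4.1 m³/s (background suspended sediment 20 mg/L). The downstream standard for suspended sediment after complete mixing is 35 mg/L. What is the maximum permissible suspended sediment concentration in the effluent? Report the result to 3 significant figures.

At the limit, (Qr·Cr + Qe·Cₑ)/(Qr + Qe) = 35:
Cₑ = (4.693·35 − 4.100·20.00) / 0.5930 = 138.7 mg/L.

139 mg/L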